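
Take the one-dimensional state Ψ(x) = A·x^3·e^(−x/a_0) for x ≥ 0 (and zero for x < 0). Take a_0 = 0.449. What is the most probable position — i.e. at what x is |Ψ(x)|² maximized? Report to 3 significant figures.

x ≈ 1.35

The maximum of |Ψ(x)|² occurs where its derivative vanishes.
Solving yields x = 3·a_0.
With a_0 = 0.449, the most probable position is 1.347.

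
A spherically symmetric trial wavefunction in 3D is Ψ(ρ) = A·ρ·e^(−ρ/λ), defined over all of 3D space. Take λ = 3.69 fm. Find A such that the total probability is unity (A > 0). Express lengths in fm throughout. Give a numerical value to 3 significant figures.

We need A² ∫|f|² 4πρ² dρ = 1, taking the integral from 0 to ∞.
The integral (without the A² prefactor) comes out to 3·π·λ^5.
So A² = (3·π·λ^5)^(−1).
With λ = 3.69: A² = 0.0001551 and A = 0.01245.

A ≈ 0.0125 fm^(-5/2)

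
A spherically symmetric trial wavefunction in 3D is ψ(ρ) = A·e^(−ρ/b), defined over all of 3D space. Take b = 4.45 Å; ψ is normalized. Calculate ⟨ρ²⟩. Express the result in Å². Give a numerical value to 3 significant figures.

⟨ρ^2⟩ ≈ 59.4 Å^2

⟨ρ²⟩ = ∫ ρ^2 |ψ|² 4πρ² dρ over the full domain.
Recall ∫₀^∞ ρ^m e^(−ρ/β) dρ = m!·β^(m+1), since the A² factors cancel between numerator and denominator, ⟨ρ²⟩ = 3·b^2.
With b = 4.45, ⟨ρ^2⟩ = 59.41.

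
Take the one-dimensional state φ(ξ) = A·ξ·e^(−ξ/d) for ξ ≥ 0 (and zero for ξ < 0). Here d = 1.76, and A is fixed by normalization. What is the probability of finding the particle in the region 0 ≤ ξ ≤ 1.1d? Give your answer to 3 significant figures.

|φ|² is the probability density, so P = ∫_{0}^{1.1d} |φ|² dξ.
The normalization integral ∫|φ|²dξ over the whole domain equals d^3/4·A², and A² cancels in the ratio.
Let u = ξ/d; then A² and the length scale cancel, so P = ∫_{0}^{1.1} u^2·e^(-2·u) du ÷ ∫_{0}^{∞} u^2·e^(-2·u) du.
An antiderivative of u^2·e^(-2·u) is -(2·u^2 + 2·u + 1)·e^(-2·u)/4; evaluating from 0 to 1.1 gives 1/4 - 281·e^(-11/5)/200, while the full integral is 1/4.
Taking the ratio, P = 0.3773.

P ≈ 0.377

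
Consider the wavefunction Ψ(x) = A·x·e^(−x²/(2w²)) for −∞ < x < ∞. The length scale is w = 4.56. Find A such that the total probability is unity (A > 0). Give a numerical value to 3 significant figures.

The normalization condition is ∫|Ψ|² dx = 1 from −∞ to ∞.
With ∫_{−∞}^{∞} x^(2m) e^(−αx²) dx = (2m−1)!!·√π / (2^m α^(m+1/2)), ∫|Ψ|² dx = A²·(√(π)·w^3/2).
Setting this equal to 1 gives A² = 1/(√(π)·w^3/2).
Plugging in w = 4.56 yields A = 0.1091.

A ≈ 0.109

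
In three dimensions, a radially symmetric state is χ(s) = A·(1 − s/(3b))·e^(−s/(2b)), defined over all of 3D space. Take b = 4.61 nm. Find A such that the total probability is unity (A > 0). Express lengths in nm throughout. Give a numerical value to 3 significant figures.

The normalization condition is ∫|χ|² 4πs² ds = 1 from 0 to ∞.
In 3D with spherical symmetry the volume element is 4πs² ds.
With ∫₀^∞ s^4 e^(−αs) ds = 4!/α^5, carrying out the integral gives A² · 8·π·b^3/3.
Hence A² = 1/[8·π·b^3/3].
Plugging in b = 4.61 yields A = 0.03491.

A ≈ 0.0349 nm^(-3/2)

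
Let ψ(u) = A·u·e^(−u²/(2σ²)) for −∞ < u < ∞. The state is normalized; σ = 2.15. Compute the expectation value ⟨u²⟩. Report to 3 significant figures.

⟨u^2⟩ ≈ 6.93

The expectation value is the |ψ|²-weighted average of u^2: ∫ u^2|ψ|² du.
With ∫_{−∞}^{∞} u^(2m) e^(−αu²) du = (2m−1)!!·√π / (2^m α^(m+1/2)), evaluating both integrals, ⟨u²⟩ = 3·σ^2/2.
Putting σ = 2.15 gives 6.934.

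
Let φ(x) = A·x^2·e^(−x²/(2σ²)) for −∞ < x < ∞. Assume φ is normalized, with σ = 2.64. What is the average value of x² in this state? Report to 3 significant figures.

The expectation value is the |φ|²-weighted average of x^2: ∫ x^2|φ|² dx.
Evaluating both integrals, ⟨x²⟩ = 5·σ^2/2.
Putting σ = 2.64 gives 17.42.

⟨x^2⟩ ≈ 17.4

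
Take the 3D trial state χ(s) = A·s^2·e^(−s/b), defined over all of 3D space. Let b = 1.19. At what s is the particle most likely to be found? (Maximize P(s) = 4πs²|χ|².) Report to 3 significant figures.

Differentiate P(s) = 4πs²|χ|² with respect to s and set to zero.
Solving yields s = 3·b.
With b = 1.19, the most probable radial distance is 3.570.

s ≈ 3.57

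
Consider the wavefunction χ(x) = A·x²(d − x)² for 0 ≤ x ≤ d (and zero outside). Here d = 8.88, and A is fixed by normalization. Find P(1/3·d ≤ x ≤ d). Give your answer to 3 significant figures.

P ≈ 0.855

|χ|² is the probability density, so P = ∫_{1/3·d}^{d} |χ|² dx.
The normalization integral ∫|χ|²dx over the whole domain equals d^9/630·A², and A² cancels in the ratio.
Let u = x/d; then A² and the length scale cancel, so P = ∫_{1/3}^{1} u^4·(1 - u)^4 du ÷ ∫_{0}^{1} u^4·(1 - u)^4 du.
With ∫ u^4·(1 - u)^4 du = u^5·(70·u^4 - 315·u^3 + 540·u^2 - 420·u + 126)/630 + C, the region integral is ≈ 0.0013574 and the full one is 1/630.
Evaluating gives P = 0.8552.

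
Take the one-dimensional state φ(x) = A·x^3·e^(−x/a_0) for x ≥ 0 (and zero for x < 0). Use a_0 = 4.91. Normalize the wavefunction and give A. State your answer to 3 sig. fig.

A ≈ 0.00161

The normalization condition is ∫|φ|² dx = 1 from 0 to ∞.
Carrying out the integral gives A² · 45·a_0^7/8.
Setting this equal to 1 gives A² = 1/(45·a_0^7/8).
Substituting a_0 = 4.91 gives A² = 0.000002584, so A = 0.001608.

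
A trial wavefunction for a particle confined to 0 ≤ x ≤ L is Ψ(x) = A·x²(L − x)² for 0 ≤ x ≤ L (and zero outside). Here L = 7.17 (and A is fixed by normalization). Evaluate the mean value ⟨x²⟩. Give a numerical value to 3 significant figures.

⟨x^2⟩ ≈ 14.0

⟨x²⟩ = ∫ x^2 |Ψ|² dx over the full domain.
Expanding the polynomial and integrating term by term, evaluating both integrals, ⟨x²⟩ = 3·L^2/11.
With L = 7.17, ⟨x^2⟩ = 14.02.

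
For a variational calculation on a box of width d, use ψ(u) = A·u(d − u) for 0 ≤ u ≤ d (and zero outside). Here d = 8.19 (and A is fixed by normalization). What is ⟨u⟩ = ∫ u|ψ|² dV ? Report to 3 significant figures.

The expectation value is the |ψ|²-weighted average of u: ∫ u|ψ|² du.
Since the A² factors cancel between numerator and denominator, ⟨u⟩ = d/2.
With d = 8.19, ⟨u⟩ = 4.095.

⟨u⟩ ≈ 4.10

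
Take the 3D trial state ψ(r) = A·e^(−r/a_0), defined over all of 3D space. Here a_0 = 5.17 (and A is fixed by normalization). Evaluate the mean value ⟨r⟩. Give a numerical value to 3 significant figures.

The expectation value is the |ψ|²-weighted average of r: ∫ r|ψ|² 4πr² dr.
Since the A² factors cancel between numerator and denominator, ⟨r⟩ = 3·a_0/2.
With a_0 = 5.17, ⟨r⟩ = 7.755.

⟨r⟩ ≈ 7.76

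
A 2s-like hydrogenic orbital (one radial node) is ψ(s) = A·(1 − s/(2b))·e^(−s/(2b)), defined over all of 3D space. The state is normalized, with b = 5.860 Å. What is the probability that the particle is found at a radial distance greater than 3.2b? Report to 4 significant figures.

P ≈ 0.9142

Integrate the radial probability density 4πs²|ψ|² over s > 3.2b.
Normalization gives A² = 1/(8·π·b^3).
Let u = s/b; then A², 4π and the length scale all cancel, so P = ∫_{3.2}^{∞} u^2·(1 - u/2)^2·e^(-u) du ÷ ∫_{0}^{∞} u^2·(1 - u/2)^2·e^(-u) du.
Using ∫ u^2·(1 - u/2)^2·e^(-u) du = -(u^4/4 + u^2 + 2·u + 2)·e^(-u), the numerator is ≈ 1.82836 and the denominator is 2.
The region integral divided by the full integral gives P = 0.91418.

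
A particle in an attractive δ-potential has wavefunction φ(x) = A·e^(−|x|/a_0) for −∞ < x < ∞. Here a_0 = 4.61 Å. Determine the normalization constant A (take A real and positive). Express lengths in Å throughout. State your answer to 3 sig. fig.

A ≈ 0.466 Å^(-1/2)

We need A² ∫|f|² dx = 1, taking the integral from −∞ to ∞.
Using ∫₀^∞ xⁿ e^(−αx) dx = n!/αⁿ⁺¹, the integral (without the A² prefactor) comes out to a_0.
So A² = (a_0)^(−1).
Plugging in a_0 = 4.61 yields A = 0.4657.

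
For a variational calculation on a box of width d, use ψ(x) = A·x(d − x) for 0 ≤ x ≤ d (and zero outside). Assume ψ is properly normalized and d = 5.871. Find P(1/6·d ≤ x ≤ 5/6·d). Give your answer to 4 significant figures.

The probability is P = ∫ |ψ|² dx over [1/6·d, 5/6·d].
With A² fixed by ∫|ψ|² = 1, i.e. A² = (d^5/30)^(−1), substitute and integrate.
Let u = x/d; then A² and the length scale cancel, so P = ∫_{1/6}^{5/6} u^2·(1 - u)^2 du ÷ ∫_{0}^{1} u^2·(1 - u)^2 du.
With ∫ u^2·(1 - u)^2 du = u^3·(6·u^2 - 15·u + 10)/30 + C, the region integral is 301/9720 and the full one is 1/30.
Evaluating gives P = 301/324.

P ≈ 0.9290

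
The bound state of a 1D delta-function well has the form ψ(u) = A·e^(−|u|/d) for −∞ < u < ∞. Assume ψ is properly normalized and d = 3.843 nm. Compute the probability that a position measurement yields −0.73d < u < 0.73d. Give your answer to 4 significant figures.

P ≈ 0.7678

P = ∫_{−0.73d}^{0.73d} |ψ(u)|² du.
Since A² = 1/(d), this is the region integral divided by the full normalization integral.
Both integrals are even about u = 0, so only the u ≥ 0 halves are needed (the factors of 2 cancel). Let t = u/d; then A² and the length scale cancel, so P = ∫_{0}^{0.73} e^(-2·t) dt ÷ ∫_{0}^{∞} e^(-2·t) dt.
Using ∫ e^(-2·t) dt = -e^(-2·t)/2, the numerator is 1/2 - e^(-73/50)/2 and the denominator is 1/2.
Taking the ratio, P = 0.76776.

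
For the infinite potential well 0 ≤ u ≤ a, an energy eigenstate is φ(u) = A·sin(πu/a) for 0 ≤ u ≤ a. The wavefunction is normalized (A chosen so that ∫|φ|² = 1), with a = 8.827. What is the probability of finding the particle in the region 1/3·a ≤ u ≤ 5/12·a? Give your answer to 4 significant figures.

P ≈ 0.1416

The probability is P = ∫ |φ|² du over [1/3·a, 5/12·a].
Since A² = 1/(a/2), this is the region integral divided by the full normalization integral.
Substituting t = u/a, A² and the length scale cancel in the ratio: P = ∫_{1/3}^{5/12} sin(π·t)^2 dt / ∫_{0}^{1} sin(π·t)^2 dt.
With ∫ sin(π·t)^2 dt = t/2 - sin(2·π·t)/(4·π) + C, the region integral is -1/(8·π) + 1/24 + √(3)/(8·π) and the full one is 1/2.
Evaluating gives P = (-3 + π + 3·√(3))/(12·π).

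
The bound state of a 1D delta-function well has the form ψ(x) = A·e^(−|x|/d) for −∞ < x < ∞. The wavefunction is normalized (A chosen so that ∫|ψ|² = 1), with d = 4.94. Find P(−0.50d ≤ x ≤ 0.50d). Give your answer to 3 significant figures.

The probability is P = ∫ |ψ|² dx over [−0.50d, 0.50d].
With A² fixed by ∫|ψ|² = 1, i.e. A² = (d)^(−1), substitute and integrate.
By symmetry take twice the x ≥ 0 contribution in numerator and denominator; the 2's cancel. Let u = x/d; then A² and the length scale cancel, so P = ∫_{0}^{0.50} e^(-2·u) du ÷ ∫_{0}^{∞} e^(-2·u) du.
Using ∫ e^(-2·u) du = -e^(-2·u)/2, the numerator is 1/2 - e^(-1)/2 and the denominator is 1/2.
Taking the ratio, P = 0.6321.

P ≈ 0.632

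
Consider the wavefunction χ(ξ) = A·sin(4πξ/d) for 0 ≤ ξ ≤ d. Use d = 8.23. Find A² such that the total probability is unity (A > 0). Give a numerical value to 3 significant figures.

A^2 ≈ 0.243

The normalization condition is ∫|χ|² dξ = 1 from 0 to d.
Using sin²θ = (1 − cos 2θ)/2, with χ = A·sin(4πξ/d), the integral evaluates to A²·[d/2].
Hence A² = 1/[d/2].
With d = 8.23: A² = 0.2430 and A = 0.4930.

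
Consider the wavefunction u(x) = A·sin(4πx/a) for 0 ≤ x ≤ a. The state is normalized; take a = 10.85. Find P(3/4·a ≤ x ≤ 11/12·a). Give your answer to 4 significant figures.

P ≈ 0.2011

|u|² is the probability density, so P = ∫_{3/4·a}^{11/12·a} |u|² dx.
With A² fixed by ∫|u|² = 1, i.e. A² = (a/2)^(−1), substitute and integrate.
Substituting t = x/a, A² and the length scale cancel in the ratio: P = ∫_{3/4}^{11/12} sin(4·π·t)^2 dt / ∫_{0}^{1} sin(4·π·t)^2 dt.
With ∫ sin(4·π·t)^2 dt = t/2 - sin(4·π·t)·cos(4·π·t)/(8·π) + C, the region integral is √(3)/(32·π) + 1/12 and the full one is 1/2.
This works out to P = (√(3)/16 + π/6)/π.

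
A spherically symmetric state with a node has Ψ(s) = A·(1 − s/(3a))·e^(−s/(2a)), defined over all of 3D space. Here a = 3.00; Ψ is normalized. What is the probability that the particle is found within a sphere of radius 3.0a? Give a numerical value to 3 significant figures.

Integrate the radial probability density 4πs²|Ψ|² over s ≤ 3.0a.
Normalization gives A² = 1/(8·π·a^3/3).
Let u = s/a; then A², 4π and the length scale all cancel, so P = ∫_{0}^{3.0} u^2·(1 - u/3)^2·e^(-u) du ÷ ∫_{0}^{∞} u^2·(1 - u/3)^2·e^(-u) du.
With ∫ u^2·(1 - u/3)^2·e^(-u) du = (-u^4 + 2·u^3 - 3·u^2 - 6·u - 6)·e^(-u)/9 + C, the region integral is 2/3 - 26·e^(-3)/3 and the full one is 2/3.
Taking the ratio yields P = 0.3528.

P ≈ 0.353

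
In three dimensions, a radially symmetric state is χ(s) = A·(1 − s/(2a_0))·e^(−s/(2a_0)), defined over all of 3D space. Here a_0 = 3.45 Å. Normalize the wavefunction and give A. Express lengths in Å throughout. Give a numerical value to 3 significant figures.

A ≈ 0.0311 Å^(-3/2)

We need A² ∫|f|² 4πs² ds = 1, taking the integral from 0 to ∞.
In 3D with spherical symmetry the volume element is 4πs² ds.
With χ = A·(1 − s/(2a_0))·e^(−s/(2a_0)), the integral evaluates to A²·[8·π·a_0^3].
Hence A² = 1/[8·π·a_0^3].
With a_0 = 3.45: A² = 0.0009690 and A = 0.03113.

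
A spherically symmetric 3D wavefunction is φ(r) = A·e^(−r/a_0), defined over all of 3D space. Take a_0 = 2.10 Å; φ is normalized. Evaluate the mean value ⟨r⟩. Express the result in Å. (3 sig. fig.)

⟨r⟩ ≈ 3.15 Å

By definition ⟨r⟩ = ∫ r |φ(r)|² 4πr² dr.
The ratio of the moment integral to the normalization integral gives ⟨r⟩ = 3·a_0/2.
Putting a_0 = 2.10 gives 3.150.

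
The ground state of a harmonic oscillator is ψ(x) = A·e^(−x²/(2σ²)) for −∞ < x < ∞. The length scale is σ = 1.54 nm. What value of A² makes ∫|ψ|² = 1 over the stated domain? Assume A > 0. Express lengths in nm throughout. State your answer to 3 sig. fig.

A^2 ≈ 0.366 nm^(-1)

We need A² ∫|f|² dx = 1, taking the integral from −∞ to ∞.
Using the Gaussian integral ∫_{−∞}^{∞} e^(−αx²) dx = √(π/α), the integral (without the A² prefactor) comes out to √(π)·σ.
Hence A² = 1/[√(π)·σ].
Plugging in σ = 1.54 yields A = 0.6053.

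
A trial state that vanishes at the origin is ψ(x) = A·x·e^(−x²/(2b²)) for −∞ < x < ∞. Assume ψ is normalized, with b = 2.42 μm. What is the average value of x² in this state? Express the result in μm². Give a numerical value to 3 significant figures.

By definition ⟨x²⟩ = ∫ x^2 |ψ(x)|² dx.
Using the Gaussian integral ∫_{−∞}^{∞} e^(−αx²) dx = √(π/α), since the A² factors cancel between numerator and denominator, ⟨x²⟩ = 3·b^2/2.
Putting b = 2.42 gives 8.785.

⟨x^2⟩ ≈ 8.78 μm^2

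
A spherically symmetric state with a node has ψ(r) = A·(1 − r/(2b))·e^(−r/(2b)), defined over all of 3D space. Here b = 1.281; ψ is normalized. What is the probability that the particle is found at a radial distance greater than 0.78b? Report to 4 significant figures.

Integrate the radial probability density 4πr²|ψ|² over r > 0.78b.
A² is fixed by ∫₀^∞ 4πr²|ψ|² dr = 1, i.e. A² = (8·π·b^3)^(−1).
Substituting u = r/b, A², 4π and the length scale all cancel in the ratio: P = ∫_{0.78}^{∞} u^2·(1 - u/2)^2·e^(-u) du / ∫_{0}^{∞} u^2·(1 - u/2)^2·e^(-u) du.
Using ∫ u^2·(1 - u/2)^2·e^(-u) du = -(u^4/4 + u^2 + 2·u + 2)·e^(-u), the numerator is ≈ 1.95324 and the denominator is 2.
This evaluates to P = 0.97662.

P ≈ 0.9766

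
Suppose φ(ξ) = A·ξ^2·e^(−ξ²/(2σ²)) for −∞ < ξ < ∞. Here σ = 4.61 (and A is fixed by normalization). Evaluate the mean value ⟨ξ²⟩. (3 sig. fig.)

The expectation value is the |φ|²-weighted average of ξ^2: ∫ ξ^2|φ|² dξ.
Differentiating ∫e^(−αξ²) dξ = √(π/α) under α to get the higher moments, the ratio of the moment integral to the normalization integral gives ⟨ξ²⟩ = 5·σ^2/2.
Putting σ = 4.61 gives 53.13.

⟨ξ^2⟩ ≈ 53.1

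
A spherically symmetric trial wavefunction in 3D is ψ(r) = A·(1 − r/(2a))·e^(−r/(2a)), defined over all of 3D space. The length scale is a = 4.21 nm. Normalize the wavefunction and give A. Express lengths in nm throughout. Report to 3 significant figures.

Normalization requires ∫|ψ|² 4πr² dr = 1, integrated from 0 to ∞.
(Spherical symmetry: dV = 4πr² dr.)
∫|ψ|² 4πr² dr = A²·(8·π·a^3).
With a = 4.21: A² = 0.0005332 and A = 0.02309.

A ≈ 0.0231 nm^(-3/2)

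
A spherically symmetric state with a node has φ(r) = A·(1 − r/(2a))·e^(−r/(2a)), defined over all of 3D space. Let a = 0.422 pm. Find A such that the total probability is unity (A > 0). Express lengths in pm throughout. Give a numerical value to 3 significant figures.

The normalization condition is ∫|φ|² 4πr² dr = 1 from 0 to ∞.
In 3D with spherical symmetry the volume element is 4πr² dr.
∫|φ|² 4πr² dr = A²·(8·π·a^3).
Setting this equal to 1 gives A² = 1/(8·π·a^3).
With a = 0.422: A² = 0.5294 and A = 0.7276.

A ≈ 0.728 pm^(-3/2)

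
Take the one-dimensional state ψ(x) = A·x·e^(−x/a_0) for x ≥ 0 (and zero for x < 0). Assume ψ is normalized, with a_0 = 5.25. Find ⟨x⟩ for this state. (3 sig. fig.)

⟨x⟩ = ∫ x |ψ|² dx over the full domain.
Using ∫₀^∞ xⁿ e^(−αx) dx = n!/αⁿ⁺¹, evaluating both integrals, ⟨x⟩ = 3·a_0/2.
Putting a_0 = 5.25 gives 7.875.

⟨x⟩ ≈ 7.88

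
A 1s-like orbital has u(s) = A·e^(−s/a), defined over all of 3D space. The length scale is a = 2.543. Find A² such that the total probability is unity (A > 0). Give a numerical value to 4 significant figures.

The normalization condition is ∫|u|² 4πs² ds = 1 from 0 to ∞.
Recall ∫₀^∞ s^m e^(−s/β) ds = m!·β^(m+1), ∫|u|² 4πs² ds = A²·(π·a^3).
Hence A² = 1/[π·a^3].
Substituting a = 2.543 gives A² = 0.019356, so A = 0.13913.

A^2 ≈ 0.01936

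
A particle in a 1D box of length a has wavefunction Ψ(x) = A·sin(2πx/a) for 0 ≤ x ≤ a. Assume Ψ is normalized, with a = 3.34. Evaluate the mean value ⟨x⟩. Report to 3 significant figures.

⟨x⟩ ≈ 1.67

⟨x⟩ = ∫ x |Ψ|² dx over the full domain.
Using sin²θ = (1 − cos 2θ)/2, since the A² factors cancel between numerator and denominator, ⟨x⟩ = a/2.
With a = 3.34, ⟨x⟩ = 1.670.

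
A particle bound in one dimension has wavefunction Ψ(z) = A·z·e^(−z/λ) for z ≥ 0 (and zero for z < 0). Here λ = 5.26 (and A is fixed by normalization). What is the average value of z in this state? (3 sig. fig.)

⟨z⟩ ≈ 7.89

By definition ⟨z⟩ = ∫ z |Ψ(z)|² dz.
Evaluating both integrals, ⟨z⟩ = 3·λ/2.
Putting λ = 5.26 gives 7.890.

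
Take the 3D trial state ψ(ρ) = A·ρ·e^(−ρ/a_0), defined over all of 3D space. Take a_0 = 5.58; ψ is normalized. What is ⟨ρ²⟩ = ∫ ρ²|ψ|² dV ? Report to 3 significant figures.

⟨ρ²⟩ = ∫ ρ^2 |ψ|² 4πρ² dρ over the full domain.
With ∫₀^∞ ρ^6 e^(−αρ) dρ = 6!/α^7, since the A² factors cancel between numerator and denominator, ⟨ρ²⟩ = 15·a_0^2/2.
Putting a_0 = 5.58 gives 233.5.

⟨ρ^2⟩ ≈ 234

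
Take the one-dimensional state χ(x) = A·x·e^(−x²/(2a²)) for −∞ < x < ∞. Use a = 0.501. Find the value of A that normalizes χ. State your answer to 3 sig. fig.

A ≈ 3.00

Require ∫ |χ|² dx = 1 over the whole domain.
Using the Gaussian integral ∫_{−∞}^{∞} e^(−αx²) dx = √(π/α), with χ = A·x·e^(−x²/(2a²)), the integral evaluates to A²·[√(π)·a^3/2].
With a = 0.501: A² = 8.973 and A = 2.996.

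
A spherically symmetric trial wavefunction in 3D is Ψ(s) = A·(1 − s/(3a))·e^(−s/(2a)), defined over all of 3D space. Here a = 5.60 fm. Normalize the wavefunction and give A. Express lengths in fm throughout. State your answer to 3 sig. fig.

The normalization condition is ∫|Ψ|² 4πs² ds = 1 from 0 to ∞.
With ∫₀^∞ s^4 e^(−αs) ds = 4!/α^5, with Ψ = A·(1 − s/(3a))·e^(−s/(2a)), the integral evaluates to A²·[8·π·a^3/3].
Substituting a = 5.60 gives A² = 0.0006797, so A = 0.02607.

A ≈ 0.0261 fm^(-3/2)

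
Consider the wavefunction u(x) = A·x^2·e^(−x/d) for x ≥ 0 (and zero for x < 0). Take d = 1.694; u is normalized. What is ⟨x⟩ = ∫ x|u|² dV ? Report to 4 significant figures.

⟨x⟩ ≈ 4.235

By definition ⟨x⟩ = ∫ x |u(x)|² dx.
Using ∫₀^∞ xⁿ e^(−αx) dx = n!/αⁿ⁺¹, since the A² factors cancel between numerator and denominator, ⟨x⟩ = 5·d/2.
Putting d = 1.694 gives 4.2350.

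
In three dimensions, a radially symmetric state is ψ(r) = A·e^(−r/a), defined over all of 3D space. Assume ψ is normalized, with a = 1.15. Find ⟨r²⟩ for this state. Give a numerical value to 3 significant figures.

⟨r^2⟩ ≈ 3.97

The expectation value is the |ψ|²-weighted average of r^2: ∫ r^2|ψ|² 4πr² dr.
With ∫₀^∞ r^4 e^(−αr) dr = 4!/α^5, since the A² factors cancel between numerator and denominator, ⟨r²⟩ = 3·a^2.
With a = 1.15, ⟨r^2⟩ = 3.968.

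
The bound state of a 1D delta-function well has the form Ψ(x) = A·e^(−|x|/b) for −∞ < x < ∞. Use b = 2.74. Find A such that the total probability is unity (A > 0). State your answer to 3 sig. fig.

A ≈ 0.604

Require ∫ |Ψ|² dx = 1 over the whole domain.
With ∫₀^∞ x^0 e^(−αx) dx = 0!/α^1, the integral (without the A² prefactor) comes out to b.
Hence A² = 1/[b].
With b = 2.74: A² = 0.3650 and A = 0.6041.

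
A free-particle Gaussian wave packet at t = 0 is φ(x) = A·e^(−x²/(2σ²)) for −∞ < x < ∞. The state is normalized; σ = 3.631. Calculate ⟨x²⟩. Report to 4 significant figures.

The expectation value is the |φ|²-weighted average of x^2: ∫ x^2|φ|² dx.
The ratio of the moment integral to the normalization integral gives ⟨x²⟩ = σ^2/2.
Putting σ = 3.631 gives 6.5921.

⟨x^2⟩ ≈ 6.592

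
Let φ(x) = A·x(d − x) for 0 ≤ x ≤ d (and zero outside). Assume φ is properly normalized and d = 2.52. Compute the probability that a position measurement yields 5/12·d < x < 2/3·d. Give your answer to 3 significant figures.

P ≈ 0.444

P = ∫_{5/12·d}^{2/3·d} |φ(x)|² dx.
Since A² = 1/(d^5/30), this is the region integral divided by the full normalization integral.
Let u = x/d; then A² and the length scale cancel, so P = ∫_{5/12}^{2/3} u^2·(1 - u)^2 du ÷ ∫_{0}^{1} u^2·(1 - u)^2 du.
With ∫ u^2·(1 - u)^2 du = u^3·(6·u^2 - 15·u + 10)/30 + C, the region integral is ≈ 0.014783 and the full one is 1/30.
Evaluating gives P = 0.4435.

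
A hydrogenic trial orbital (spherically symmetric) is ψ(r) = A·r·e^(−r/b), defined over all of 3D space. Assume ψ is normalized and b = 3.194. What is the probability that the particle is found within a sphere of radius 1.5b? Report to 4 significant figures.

P ≈ 0.1847

Integrate the radial probability density 4πr²|ψ|² over r ≤ 1.5b.
The full normalization integral is A²·[3·π·b^5] = 1, fixing A².
In terms of u = r/b (A², 4π and the length scale all cancel between numerator and denominator), P = [∫_{0}^{1.5} u^4·e^(-2·u) du] / [∫_{0}^{∞} u^4·e^(-2·u) du].
An antiderivative of u^4·e^(-2·u) is -(u^4/2 + u^3 + 3·u^2/2 + 3·u/2 + 3/4)·e^(-2·u); evaluating from 0 to 1.5 gives 3/4 - 393·e^(-3)/32, while the full integral is 3/4.
The region integral divided by the full integral gives P = 0.18474.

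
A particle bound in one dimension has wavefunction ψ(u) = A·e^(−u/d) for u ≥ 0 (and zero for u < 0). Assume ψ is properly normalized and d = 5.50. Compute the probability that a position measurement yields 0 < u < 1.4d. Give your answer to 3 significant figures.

|ψ|² is the probability density, so P = ∫_{0}^{1.4d} |ψ|² du.
Since A² = 1/(d/2), this is the region integral divided by the full normalization integral.
Substituting t = u/d, A² and the length scale cancel in the ratio: P = ∫_{0}^{1.4} e^(-2·t) dt / ∫_{0}^{∞} e^(-2·t) dt.
An antiderivative of e^(-2·t) is -e^(-2·t)/2; evaluating from 0 to 1.4 gives 1/2 - e^(-14/5)/2, while the full integral is 1/2.
Taking the ratio, P = 0.9392.

P ≈ 0.939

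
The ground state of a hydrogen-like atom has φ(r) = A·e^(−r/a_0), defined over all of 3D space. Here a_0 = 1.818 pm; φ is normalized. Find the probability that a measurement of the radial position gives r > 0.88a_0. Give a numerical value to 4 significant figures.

With dV = 4πr²dr, the probability is ∫|φ|² dV over r > 0.88a_0.
A² is fixed by ∫₀^∞ 4πr²|φ|² dr = 1, i.e. A² = (π·a_0^3)^(−1).
In terms of u = r/a_0 (A², 4π and the length scale all cancel between numerator and denominator), P = [∫_{0.88}^{∞} u^2·e^(-2·u) du] / [∫_{0}^{∞} u^2·e^(-2·u) du].
With ∫ u^2·e^(-2·u) du = -(2·u^2 + 2·u + 1)·e^(-2·u)/4 + C, the region integral is 2693·e^(-44/25)/2500 and the full one is 1/4.
The region integral divided by the full integral gives P = 0.74131.

P ≈ 0.7413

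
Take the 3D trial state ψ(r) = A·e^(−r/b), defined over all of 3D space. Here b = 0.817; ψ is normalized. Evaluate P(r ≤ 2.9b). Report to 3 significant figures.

Integrate the radial probability density 4πr²|ψ|² over r ≤ 2.9b.
A² is fixed by ∫₀^∞ 4πr²|ψ|² dr = 1, i.e. A² = (π·b^3)^(−1).
Substituting u = r/b, A², 4π and the length scale all cancel in the ratio: P = ∫_{0}^{2.9} u^2·e^(-2·u) du / ∫_{0}^{∞} u^2·e^(-2·u) du.
Using ∫ u^2·e^(-2·u) du = -(2·u^2 + 2·u + 1)·e^(-2·u)/4, the numerator is 1/4 - 1181·e^(-29/5)/200 and the denominator is 1/4.
This evaluates to P = 0.9285.

P ≈ 0.928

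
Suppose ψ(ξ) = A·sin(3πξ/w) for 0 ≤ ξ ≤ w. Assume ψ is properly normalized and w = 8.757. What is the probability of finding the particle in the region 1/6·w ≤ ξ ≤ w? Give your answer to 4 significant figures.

P ≈ 0.8333

P = ∫_{1/6·w}^{w} |ψ(ξ)|² dξ.
With A² fixed by ∫|ψ|² = 1, i.e. A² = (w/2)^(−1), substitute and integrate.
Let u = ξ/w; then A² and the length scale cancel, so P = ∫_{1/6}^{1} sin(3·π·u)^2 du ÷ ∫_{0}^{1} sin(3·π·u)^2 du.
An antiderivative of sin(3·π·u)^2 is u/2 - sin(6·π·u)/(12·π); evaluating from 1/6 to 1 gives 5/12, while the full integral is 1/2.
Evaluating gives P = 5/6.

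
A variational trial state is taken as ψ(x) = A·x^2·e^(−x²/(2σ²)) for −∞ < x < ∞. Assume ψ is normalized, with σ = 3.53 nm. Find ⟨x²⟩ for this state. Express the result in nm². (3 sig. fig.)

⟨x^2⟩ ≈ 31.2 nm^2

The expectation value is the |ψ|²-weighted average of x^2: ∫ x^2|ψ|² dx.
Since the A² factors cancel between numerator and denominator, ⟨x²⟩ = 5·σ^2/2.
Putting σ = 3.53 gives 31.15.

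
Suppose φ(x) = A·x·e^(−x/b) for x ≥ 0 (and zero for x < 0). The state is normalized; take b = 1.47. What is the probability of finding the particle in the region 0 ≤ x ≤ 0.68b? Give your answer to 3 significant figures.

P = ∫_{0}^{0.68b} |φ(x)|² dx.
With A² fixed by ∫|φ|² = 1, i.e. A² = (b^3/4)^(−1), substitute and integrate.
Substituting u = x/b, A² and the length scale cancel in the ratio: P = ∫_{0}^{0.68} u^2·e^(-2·u) du / ∫_{0}^{∞} u^2·e^(-2·u) du.
An antiderivative of u^2·e^(-2·u) is -(2·u^2 + 2·u + 1)·e^(-2·u)/4; evaluating from 0 to 0.68 gives 1/4 - 2053·e^(-34/25)/2500, while the full integral is 1/4.
Taking the ratio, P = 0.1569.

P ≈ 0.157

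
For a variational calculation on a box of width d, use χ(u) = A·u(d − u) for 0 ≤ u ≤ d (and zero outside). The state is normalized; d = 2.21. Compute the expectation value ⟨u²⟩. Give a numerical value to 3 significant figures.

⟨u²⟩ = ∫ u^2 |χ|² du over the full domain.
The ratio of the moment integral to the normalization integral gives ⟨u²⟩ = 2·d^2/7.
Putting d = 2.21 gives 1.395.

⟨u^2⟩ ≈ 1.40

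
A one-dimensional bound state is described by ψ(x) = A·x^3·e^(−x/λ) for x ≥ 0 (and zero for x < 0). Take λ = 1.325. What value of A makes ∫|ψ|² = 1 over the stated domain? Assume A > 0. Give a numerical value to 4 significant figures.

A ≈ 0.1575

The normalization condition is ∫|ψ|² dx = 1 from 0 to ∞.
∫|ψ|² dx = A²·(45·λ^7/8).
So A² = (45·λ^7/8)^(−1).
With λ = 1.325: A² = 0.024795 and A = 0.15746.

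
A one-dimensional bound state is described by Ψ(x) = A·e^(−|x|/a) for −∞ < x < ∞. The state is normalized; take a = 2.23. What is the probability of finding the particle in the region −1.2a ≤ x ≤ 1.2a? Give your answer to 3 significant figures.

The probability is P = ∫ |Ψ|² dx over [−1.2a, 1.2a].
The normalization integral ∫|Ψ|²dx over the whole domain equals a·A², and A² cancels in the ratio.
Both integrals are even about x = 0, so only the x ≥ 0 halves are needed (the factors of 2 cancel). Substituting u = x/a, A² and the length scale cancel in the ratio: P = ∫_{0}^{1.2} e^(-2·u) du / ∫_{0}^{∞} e^(-2·u) du.
An antiderivative of e^(-2·u) is -e^(-2·u)/2; evaluating from 0 to 1.2 gives 1/2 - e^(-12/5)/2, while the full integral is 1/2.
This works out to P = 0.9093.

P ≈ 0.909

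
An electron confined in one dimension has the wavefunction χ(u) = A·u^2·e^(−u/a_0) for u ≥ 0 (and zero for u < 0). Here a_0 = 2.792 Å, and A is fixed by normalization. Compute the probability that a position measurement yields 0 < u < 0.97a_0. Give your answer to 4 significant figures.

P ≈ 0.04740

P = ∫_{0}^{0.97a_0} |χ(u)|² du.
With A² fixed by ∫|χ|² = 1, i.e. A² = (3·a_0^5/4)^(−1), substitute and integrate.
Let t = u/a_0; then A² and the length scale cancel, so P = ∫_{0}^{0.97} t^4·e^(-2·t) dt ÷ ∫_{0}^{∞} t^4·e^(-2·t) dt.
Using ∫ t^4·e^(-2·t) dt = -(t^4/2 + t^3 + 3·t^2/2 + 3·t/2 + 3/4)·e^(-2·t), the numerator is ≈ 0.0355515 and the denominator is 3/4.
This works out to P = 0.047402.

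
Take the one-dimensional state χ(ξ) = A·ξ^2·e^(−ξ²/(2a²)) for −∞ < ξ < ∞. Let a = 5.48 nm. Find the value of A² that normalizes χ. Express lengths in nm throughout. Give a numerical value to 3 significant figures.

The normalization condition is ∫|χ|² dξ = 1 from −∞ to ∞.
Differentiating ∫e^(−αξ²) dξ = √(π/α) under α to get the higher moments, the integral (without the A² prefactor) comes out to 3·√(π)·a^5/4.
Hence A² = 1/[3·√(π)·a^5/4].
Plugging in a = 5.48 yields A = 0.01234.

A^2 ≈ 0.000152 nm^(-5)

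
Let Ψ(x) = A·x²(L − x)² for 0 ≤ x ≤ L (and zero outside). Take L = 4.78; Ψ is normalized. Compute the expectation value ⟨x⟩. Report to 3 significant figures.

By definition ⟨x⟩ = ∫ x |Ψ(x)|² dx.
Since the A² factors cancel between numerator and denominator, ⟨x⟩ = L/2.
With L = 4.78, ⟨x⟩ = 2.390.

⟨x⟩ ≈ 2.39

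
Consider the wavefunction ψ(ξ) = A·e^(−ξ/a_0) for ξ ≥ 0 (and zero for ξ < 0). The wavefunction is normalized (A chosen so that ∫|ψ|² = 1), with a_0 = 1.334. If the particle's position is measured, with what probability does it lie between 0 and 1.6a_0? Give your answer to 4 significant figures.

|ψ|² is the probability density, so P = ∫_{0}^{1.6a_0} |ψ|² dξ.
With A² fixed by ∫|ψ|² = 1, i.e. A² = (a_0/2)^(−1), substitute and integrate.
Substituting u = ξ/a_0, A² and the length scale cancel in the ratio: P = ∫_{0}^{1.6} e^(-2·u) du / ∫_{0}^{∞} e^(-2·u) du.
With ∫ e^(-2·u) du = -e^(-2·u)/2 + C, the region integral is 1/2 - e^(-16/5)/2 and the full one is 1/2.
The result is P = 0.95924.

P ≈ 0.9592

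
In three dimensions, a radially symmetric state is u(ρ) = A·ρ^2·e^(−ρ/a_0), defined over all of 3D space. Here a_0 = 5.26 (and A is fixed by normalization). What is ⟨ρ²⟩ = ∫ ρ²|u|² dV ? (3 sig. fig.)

⟨ρ^2⟩ ≈ 387

By definition ⟨ρ²⟩ = ∫ ρ^2 |u(ρ)|² 4πρ² dρ.
The ratio of the moment integral to the normalization integral gives ⟨ρ²⟩ = 14·a_0^2.
With a_0 = 5.26, ⟨ρ^2⟩ = 387.3.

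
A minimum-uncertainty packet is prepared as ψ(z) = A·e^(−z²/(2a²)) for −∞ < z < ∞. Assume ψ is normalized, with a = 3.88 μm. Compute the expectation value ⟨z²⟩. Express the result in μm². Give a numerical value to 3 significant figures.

The expectation value is the |ψ|²-weighted average of z^2: ∫ z^2|ψ|² dz.
Since the A² factors cancel between numerator and denominator, ⟨z²⟩ = a^2/2.
With a = 3.88, ⟨z^2⟩ = 7.527.

⟨z^2⟩ ≈ 7.53 μm^2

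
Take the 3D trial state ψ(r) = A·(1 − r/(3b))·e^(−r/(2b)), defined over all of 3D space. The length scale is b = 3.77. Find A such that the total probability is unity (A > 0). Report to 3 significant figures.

The normalization condition is ∫|ψ|² 4πr² dr = 1 from 0 to ∞.
In 3D with spherical symmetry the volume element is 4πr² dr.
Using ∫₀^∞ rⁿ e^(−αr) dr = n!/αⁿ⁺¹, the integral (without the A² prefactor) comes out to 8·π·b^3/3.
Hence A² = 1/[8·π·b^3/3].
Plugging in b = 3.77 yields A = 0.04720.

A ≈ 0.0472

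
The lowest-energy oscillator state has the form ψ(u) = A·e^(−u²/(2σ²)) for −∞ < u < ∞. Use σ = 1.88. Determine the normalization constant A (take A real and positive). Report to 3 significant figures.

Require ∫ |ψ|² du = 1 over the whole domain.
Carrying out the integral gives A² · √(π)·σ.
Hence A² = 1/[√(π)·σ].
With σ = 1.88: A² = 0.3001 and A = 0.5478.

A ≈ 0.548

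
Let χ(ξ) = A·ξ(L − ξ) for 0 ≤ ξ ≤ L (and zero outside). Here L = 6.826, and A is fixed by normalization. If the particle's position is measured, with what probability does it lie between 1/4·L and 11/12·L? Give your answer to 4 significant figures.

P ≈ 0.8914

The probability is P = ∫ |χ|² dξ over [1/4·L, 11/12·L].
With A² fixed by ∫|χ|² = 1, i.e. A² = (L^5/30)^(−1), substitute and integrate.
In terms of u = ξ/L (A² and the length scale cancel between numerator and denominator), P = [∫_{1/4}^{11/12} u^2·(1 - u)^2 du] / [∫_{0}^{1} u^2·(1 - u)^2 du].
An antiderivative of u^2·(1 - u)^2 is u^3·(6·u^2 - 15·u + 10)/30; evaluating from 1/4 to 11/12 gives ≈ 0.0297132, while the full integral is 1/30.
Evaluating gives P = 4621/5184.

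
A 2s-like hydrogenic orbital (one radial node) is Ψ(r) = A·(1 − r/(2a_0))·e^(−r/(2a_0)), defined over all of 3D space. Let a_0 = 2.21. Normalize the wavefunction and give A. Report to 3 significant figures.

A ≈ 0.0607

Normalization requires ∫|Ψ|² 4πr² dr = 1, integrated from 0 to ∞.
In 3D with spherical symmetry the volume element is 4πr² dr.
With ∫₀^∞ r^4 e^(−αr) dr = 4!/α^5, the integral (without the A² prefactor) comes out to 8·π·a_0^3.
So A² = (8·π·a_0^3)^(−1).
Plugging in a_0 = 2.21 yields A = 0.06071.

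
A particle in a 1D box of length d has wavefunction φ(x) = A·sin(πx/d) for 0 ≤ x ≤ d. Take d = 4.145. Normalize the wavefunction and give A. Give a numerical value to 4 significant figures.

Require ∫ |φ|² dx = 1 over the whole domain.
Using sin²θ = (1 − cos 2θ)/2, with φ = A·sin(πx/d), the integral evaluates to A²·[d/2].
Hence A² = 1/[d/2].
Substituting d = 4.145 gives A² = 0.48251, so A = 0.69463.

A ≈ 0.6946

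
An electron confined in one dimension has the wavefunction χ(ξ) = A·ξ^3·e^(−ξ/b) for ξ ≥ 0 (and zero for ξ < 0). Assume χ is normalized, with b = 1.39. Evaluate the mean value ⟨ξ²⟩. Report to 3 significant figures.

By definition ⟨ξ²⟩ = ∫ ξ^2 |χ(ξ)|² dξ.
Recall ∫₀^∞ ξ^m e^(−ξ/β) dξ = m!·β^(m+1), the ratio of the moment integral to the normalization integral gives ⟨ξ²⟩ = 14·b^2.
With b = 1.39, ⟨ξ^2⟩ = 27.05.

⟨ξ^2⟩ ≈ 27.0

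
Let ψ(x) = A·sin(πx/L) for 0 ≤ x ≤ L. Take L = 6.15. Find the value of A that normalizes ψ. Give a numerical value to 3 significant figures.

A ≈ 0.570

We need A² ∫|f|² dx = 1, taking the integral from 0 to L.
Using sin²θ = (1 − cos 2θ)/2, ∫|ψ|² dx = A²·(L/2).
So A² = (L/2)^(−1).
Plugging in L = 6.15 yields A = 0.5703.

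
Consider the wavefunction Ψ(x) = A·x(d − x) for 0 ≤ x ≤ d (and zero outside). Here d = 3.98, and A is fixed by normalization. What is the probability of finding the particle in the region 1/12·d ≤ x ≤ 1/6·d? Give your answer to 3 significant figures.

P ≈ 0.0304

The probability is P = ∫ |Ψ|² dx over [1/12·d, 1/6·d].
With A² fixed by ∫|Ψ|² = 1, i.e. A² = (d^5/30)^(−1), substitute and integrate.
In terms of u = x/d (A² and the length scale cancel between numerator and denominator), P = [∫_{1/12}^{1/6} u^2·(1 - u)^2 du] / [∫_{0}^{1} u^2·(1 - u)^2 du].
With ∫ u^2·(1 - u)^2 du = u^3·(6·u^2 - 15·u + 10)/30 + C, the region integral is ≈ 0.0010135 and the full one is 1/30.
Taking the ratio, P = 0.03041.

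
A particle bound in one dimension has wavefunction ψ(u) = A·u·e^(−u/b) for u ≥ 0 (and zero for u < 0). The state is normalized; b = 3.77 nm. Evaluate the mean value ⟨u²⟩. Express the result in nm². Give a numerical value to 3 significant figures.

⟨u^2⟩ ≈ 42.6 nm^2

By definition ⟨u²⟩ = ∫ u^2 |ψ(u)|² du.
Evaluating both integrals, ⟨u²⟩ = 3·b^2.
With b = 3.77, ⟨u^2⟩ = 42.64.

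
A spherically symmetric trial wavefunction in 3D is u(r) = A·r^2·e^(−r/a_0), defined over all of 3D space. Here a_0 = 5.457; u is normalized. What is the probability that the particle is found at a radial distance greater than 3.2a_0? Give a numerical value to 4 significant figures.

P ≈ 0.5423

With dV = 4πr²dr, the probability is ∫|u|² dV over r > 3.2a_0.
Normalization gives A² = 1/(45·π·a_0^7/2).
Let t = r/a_0; then A², 4π and the length scale all cancel, so P = ∫_{3.2}^{∞} t^6·e^(-2·t) dt ÷ ∫_{0}^{∞} t^6·e^(-2·t) dt.
With ∫ t^6·e^(-2·t) dt = -(4·t^6 + 12·t^5 + 30·t^4 + 60·t^3 + 90·t^2 + 90·t + 45)·e^(-2·t)/8 + C, the region integral is ≈ 3.05060 and the full one is 45/8.
The region integral divided by the full integral gives P = 0.54233.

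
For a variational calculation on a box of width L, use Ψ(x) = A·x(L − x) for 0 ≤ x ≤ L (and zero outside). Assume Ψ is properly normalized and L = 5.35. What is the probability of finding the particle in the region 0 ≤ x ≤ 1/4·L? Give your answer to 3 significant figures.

P ≈ 0.104

|Ψ|² is the probability density, so P = ∫_{0}^{1/4·L} |Ψ|² dx.
The normalization integral ∫|Ψ|²dx over the whole domain equals L^5/30·A², and A² cancels in the ratio.
Let u = x/L; then A² and the length scale cancel, so P = ∫_{0}^{1/4} u^2·(1 - u)^2 du ÷ ∫_{0}^{1} u^2·(1 - u)^2 du.
Using ∫ u^2·(1 - u)^2 du = u^3·(6·u^2 - 15·u + 10)/30, the numerator is ≈ 0.0034505 and the denominator is 1/30.
The result is P = 53/512.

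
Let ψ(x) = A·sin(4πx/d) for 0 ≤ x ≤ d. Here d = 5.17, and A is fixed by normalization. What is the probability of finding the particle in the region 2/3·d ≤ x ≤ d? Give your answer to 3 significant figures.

P ≈ 0.299

P = ∫_{2/3·d}^{d} |ψ(x)|² dx.
With A² fixed by ∫|ψ|² = 1, i.e. A² = (d/2)^(−1), substitute and integrate.
In terms of u = x/d (A² and the length scale cancel between numerator and denominator), P = [∫_{2/3}^{1} sin(4·π·u)^2 du] / [∫_{0}^{1} sin(4·π·u)^2 du].
An antiderivative of sin(4·π·u)^2 is u/2 - sin(4·π·u)·cos(4·π·u)/(8·π); evaluating from 2/3 to 1 gives -√(3)/(32·π) + 1/6, while the full integral is 1/2.
This works out to P = (-√(3)/16 + π/3)/π.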